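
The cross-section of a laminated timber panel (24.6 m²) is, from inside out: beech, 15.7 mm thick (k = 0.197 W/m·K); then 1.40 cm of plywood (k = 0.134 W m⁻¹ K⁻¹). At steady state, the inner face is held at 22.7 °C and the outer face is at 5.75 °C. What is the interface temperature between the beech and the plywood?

Series thermal resistances, inner to outer:
  R_beech = L/(kA) = 0.0157/(0.197·24.6) = 0.003240 K/W
  R_plywood = L/(kA) = 0.0140/(0.134·24.6) = 0.004247 K/W
ΣR = 0.003240 + 0.004247 = 0.007487 K/W
Q = ΔT/ΣR = (22.7 °C − 5.75 °C)/0.007487 = 2264 W
From the inner boundary to the beech/plywood interface, ΣR_partial = 0.003240 K/W.
T_interface = T_in − Q·ΣR_partial = 22.7 °C − (2264)(0.003240) = 15.4 °C

T = 15.4 °C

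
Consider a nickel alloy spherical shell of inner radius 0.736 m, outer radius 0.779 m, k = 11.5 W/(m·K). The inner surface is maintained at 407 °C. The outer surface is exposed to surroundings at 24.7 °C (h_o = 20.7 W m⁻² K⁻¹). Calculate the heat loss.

Series thermal resistances, inner to outer:
  R_nickel alloy = (1/0.736 − 1/0.779)/(4πk) = 0.07500/(4π·11.5) = 5.190×10^-4 K/W
  R_conv,out = 1/(4πr²h) = 1/(4π·0.779²·20.7) = 0.006335 K/W
ΣR = 5.190×10^-4 + 0.006335 = 0.006854 K/W
Q = ΔT/ΣR = (407 °C − 24.7 °C)/0.006854 = 55800 W

Q = 55.8 kW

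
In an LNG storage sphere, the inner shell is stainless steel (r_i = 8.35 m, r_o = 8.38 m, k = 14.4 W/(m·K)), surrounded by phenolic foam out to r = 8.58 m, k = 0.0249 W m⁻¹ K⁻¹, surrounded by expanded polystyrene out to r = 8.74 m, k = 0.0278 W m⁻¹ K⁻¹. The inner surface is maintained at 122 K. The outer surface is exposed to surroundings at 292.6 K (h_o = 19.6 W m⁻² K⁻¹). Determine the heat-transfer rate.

Q = 11.3 kW

Resistance network (inner→outer):
  R_stainless steel = (1/8.35 − 1/8.38)/(4πk) = 4.287×10^-4/(4π·14.4) = 2.369×10^-6 K/W
  R_phenolic foam = (1/8.38 − 1/8.58)/(4πk) = 0.002782/(4π·0.0249) = 0.008890 K/W
  R_expanded polystyrene = (1/8.58 − 1/8.74)/(4πk) = 0.002134/(4π·0.0278) = 0.006108 K/W
  R_conv,out = 1/(4πr²h) = 1/(4π·8.74²·19.6) = 5.315×10^-5 K/W
ΣR = 2.369×10^-6 + 0.008890 + 0.006108 + 5.315×10^-5 = 0.01505 K/W
Q = ΔT/ΣR = (122 K − 292.6 K)/0.01505 = -11300 W
(Negative Q ⇒ heat flows inward; heat gain = 11300 W.)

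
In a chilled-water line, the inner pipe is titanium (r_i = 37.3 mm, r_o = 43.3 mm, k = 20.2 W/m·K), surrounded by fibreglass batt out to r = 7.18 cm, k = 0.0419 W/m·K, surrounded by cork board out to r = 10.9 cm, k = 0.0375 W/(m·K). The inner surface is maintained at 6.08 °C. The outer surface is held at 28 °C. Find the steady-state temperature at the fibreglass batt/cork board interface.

Treat each layer as a resistance in series:
  R'_titanium = ln(0.0433/0.0373)/(2πk) = 0.1492/(2π·20.2) = 0.001175 m·K/W
  R'_fibreglass batt = ln(0.0718/0.0433)/(2πk) = 0.5057/(2π·0.0419) = 1.921 m·K/W
  R'_cork board = ln(0.109/0.0718)/(2πk) = 0.4175/(2π·0.0375) = 1.772 m·K/W
ΣR = 0.001175 + 1.921 + 1.772 = 3.694 m·K/W
Q' = ΔT/ΣR = (6.08 °C − 28 °C)/3.694 = -5.934 W/m
From the inner boundary to the fibreglass batt/cork board interface, ΣR_partial = 1.922 m·K/W.
T_interface = T_in − Q'·ΣR_partial = 6.08 °C − (-5.934)(1.922) = 17.5 °C

T = 17.5 °C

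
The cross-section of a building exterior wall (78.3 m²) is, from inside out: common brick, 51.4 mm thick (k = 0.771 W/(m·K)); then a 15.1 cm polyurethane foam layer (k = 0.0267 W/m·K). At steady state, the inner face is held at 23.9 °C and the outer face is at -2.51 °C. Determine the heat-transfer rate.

Series thermal resistances, inner to outer:
  R_common brick = L/(kA) = 0.0514/(0.771·78.3) = 8.514×10^-4 K/W
  R_polyurethane foam = L/(kA) = 0.151/(0.0267·78.3) = 0.07223 K/W
ΣR = 8.514×10^-4 + 0.07223 = 0.07308 K/W
Q = ΔT/ΣR = (23.9 °C − -2.51 °C)/0.07308 = 361 W

Q = 361 W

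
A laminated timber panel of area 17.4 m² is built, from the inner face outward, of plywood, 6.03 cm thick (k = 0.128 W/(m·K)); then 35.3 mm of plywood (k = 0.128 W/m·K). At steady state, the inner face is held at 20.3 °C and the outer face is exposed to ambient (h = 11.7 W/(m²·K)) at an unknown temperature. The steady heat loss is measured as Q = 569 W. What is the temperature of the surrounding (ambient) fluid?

T_out = -6.92 °C

Sum the resistances:
  R_plywood = L/(kA) = 0.0603/(0.128·17.4) = 0.02707 K/W
  R_plywood = L/(kA) = 0.0353/(0.128·17.4) = 0.01585 K/W
  R_conv,out = 1/(hA) = 1/(11.7·17.4) = 0.004912 K/W
ΣR = 0.04784 K/W
ΔT = Q·ΣR = 569 × 0.04784 = 27.22 K
Heat flows outward, so T_out = T_in − ΔT = 20.3 − 27.22 = -6.92 °C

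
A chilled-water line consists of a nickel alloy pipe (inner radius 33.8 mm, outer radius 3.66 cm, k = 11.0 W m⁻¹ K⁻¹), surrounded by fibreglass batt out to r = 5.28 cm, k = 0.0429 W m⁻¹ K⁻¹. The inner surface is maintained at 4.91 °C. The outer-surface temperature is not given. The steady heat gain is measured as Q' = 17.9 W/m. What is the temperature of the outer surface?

Series resistances:
  R'_nickel alloy = ln(0.0366/0.0338)/(2πk) = 0.07959/(2π·11.0) = 0.001152 m·K/W
  R'_fibreglass batt = ln(0.0528/0.0366)/(2πk) = 0.3665/(2π·0.0429) = 1.360 m·K/W
ΣR = 1.361 m·K/W
ΔT = Q'·ΣR = 17.9 × 1.361 = 24.36 K
Heat flows inward, so T_out = T_in + ΔT = 4.91 + 24.36 = 29.3 °C

T_out = 29.3 °C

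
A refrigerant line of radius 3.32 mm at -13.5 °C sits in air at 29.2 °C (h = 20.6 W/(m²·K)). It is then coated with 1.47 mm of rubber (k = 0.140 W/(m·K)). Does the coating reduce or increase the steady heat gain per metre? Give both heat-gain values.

increases: 18.3 → 21.0 W/m

Critical radius for a cylinder: r_cr = k/h = 0.00680 m = 0.680 cm.
Outer radius after coating: r₂ = 0.00332 + 0.00147 = 0.00479 m.
Since r₁ < r_cr and r₂ ≤ r_cr, the coating moves toward the maximum at r_cr — heat gain rises.
Bare: R = 1/(2πr₁h) = 2.327 m·K/W; Q = 42.7/2.327 = 18.3 W/m.
Coated: R = R_cond + R_conv = 2.030 m·K/W; Q = 42.7/2.030 = 21.0 W/m.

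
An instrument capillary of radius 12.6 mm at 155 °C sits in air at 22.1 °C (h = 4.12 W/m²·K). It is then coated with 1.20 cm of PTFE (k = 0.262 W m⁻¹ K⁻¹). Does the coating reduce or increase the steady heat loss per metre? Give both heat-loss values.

increases: 43.3 → 67.2 W/m

Critical radius for a cylinder: r_cr = k/h = 0.0636 m = 6.36 cm.
Outer radius after coating: r₂ = 0.0126 + 0.0120 = 0.0246 m.
Since r₁ < r_cr and r₂ ≤ r_cr, the coating moves toward the maximum at r_cr — heat loss rises.
Bare: R = 1/(2πr₁h) = 3.066 m·K/W; Q = 132.9/3.066 = 43.3 W/m.
Coated: R = R_cond + R_conv = 1.977 m·K/W; Q = 132.9/1.977 = 67.2 W/m.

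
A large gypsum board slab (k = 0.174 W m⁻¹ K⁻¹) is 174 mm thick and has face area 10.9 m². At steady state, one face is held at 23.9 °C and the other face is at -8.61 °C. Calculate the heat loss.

Q = kA·ΔT/L = 0.174 × 10.9 × |23.9 °C − -8.61 °C| / 0.174 = 354 W

Q = 354 W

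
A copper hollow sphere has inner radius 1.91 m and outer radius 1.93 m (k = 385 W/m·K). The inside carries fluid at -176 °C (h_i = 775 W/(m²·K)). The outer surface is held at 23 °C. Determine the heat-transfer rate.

Resistance network (inner→outer):
  R_conv,in = 1/(4πr²h) = 1/(4π·1.91²·775) = 2.815×10^-5 K/W
  R_copper = (1/1.91 − 1/1.93)/(4πk) = 0.005425/(4π·385) = 1.121×10^-6 K/W
ΣR = 2.815×10^-5 + 1.121×10^-6 = 2.927×10^-5 K/W
Q = ΔT/ΣR = (-176 °C − 23 °C)/2.927×10^-5 = -6.80×10^6 W
(Negative Q ⇒ heat flows inward; heat gain = 6.80×10^6 W.)

Q = 6800 kW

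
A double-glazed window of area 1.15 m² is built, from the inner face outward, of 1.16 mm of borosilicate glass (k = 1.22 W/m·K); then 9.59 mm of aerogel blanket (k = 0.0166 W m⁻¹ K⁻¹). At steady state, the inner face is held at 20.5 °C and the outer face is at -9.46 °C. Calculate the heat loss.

Q = 59.5 W

Series thermal resistances, inner to outer:
  R_borosilicate glass = L/(kA) = 0.00116/(1.22·1.15) = 8.268×10^-4 K/W
  R_aerogel blanket = L/(kA) = 0.00959/(0.0166·1.15) = 0.5024 K/W
ΣR = 8.268×10^-4 + 0.5024 = 0.5032 K/W
Q = ΔT/ΣR = (20.5 °C − -9.46 °C)/0.5032 = 59.5 W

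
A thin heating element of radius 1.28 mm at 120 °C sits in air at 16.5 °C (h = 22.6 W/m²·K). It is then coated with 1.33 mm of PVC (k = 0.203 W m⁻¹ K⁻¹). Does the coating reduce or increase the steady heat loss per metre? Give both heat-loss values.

increases: 18.8 → 31.8 W/m

Critical radius for a cylinder: r_cr = k/h = 0.00898 m = 0.898 cm.
Outer radius after coating: r₂ = 0.00128 + 0.00133 = 0.00261 m.
Since r₁ < r_cr and r₂ ≤ r_cr, the coating moves toward the maximum at r_cr — heat loss rises.
Bare: R = 1/(2πr₁h) = 5.502 m·K/W; Q = 103.5/5.502 = 18.8 W/m.
Coated: R = R_cond + R_conv = 3.257 m·K/W; Q = 103.5/3.257 = 31.8 W/m.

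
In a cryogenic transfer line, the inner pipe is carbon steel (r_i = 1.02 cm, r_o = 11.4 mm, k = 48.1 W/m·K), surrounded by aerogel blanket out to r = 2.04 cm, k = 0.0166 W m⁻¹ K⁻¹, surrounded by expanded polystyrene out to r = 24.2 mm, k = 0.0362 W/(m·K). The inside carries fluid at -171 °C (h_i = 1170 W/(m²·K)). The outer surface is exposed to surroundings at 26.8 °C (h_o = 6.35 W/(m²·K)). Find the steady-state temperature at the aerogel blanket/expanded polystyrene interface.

Treat each layer as a resistance in series:
  R'_conv,in = 1/(2πr h) = 1/(2π·0.0102·1170) = 0.01334 m·K/W
  R'_carbon steel = ln(0.0114/0.0102)/(2πk) = 0.1112/(2π·48.1) = 3.680×10^-4 m·K/W
  R'_aerogel blanket = ln(0.0204/0.0114)/(2πk) = 0.5819/(2π·0.0166) = 5.579 m·K/W
  R'_expanded polystyrene = ln(0.0242/0.0204)/(2πk) = 0.1708/(2π·0.0362) = 0.7510 m·K/W
  R'_conv,out = 1/(2πr h) = 1/(2π·0.0242·6.35) = 1.036 m·K/W
ΣR = 0.01334 + 3.680×10^-4 + 5.579 + 0.7510 + 1.036 = 7.380 m·K/W
Q' = ΔT/ΣR = (-171 °C − 26.8 °C)/7.380 = -26.80 W/m
From the inner boundary to the aerogel blanket/expanded polystyrene interface, ΣR_partial = 5.593 m·K/W.
T_interface = T_in − Q'·ΣR_partial = -171 °C − (-26.80)(5.593) = -21.1 °C

T = -21.1 °C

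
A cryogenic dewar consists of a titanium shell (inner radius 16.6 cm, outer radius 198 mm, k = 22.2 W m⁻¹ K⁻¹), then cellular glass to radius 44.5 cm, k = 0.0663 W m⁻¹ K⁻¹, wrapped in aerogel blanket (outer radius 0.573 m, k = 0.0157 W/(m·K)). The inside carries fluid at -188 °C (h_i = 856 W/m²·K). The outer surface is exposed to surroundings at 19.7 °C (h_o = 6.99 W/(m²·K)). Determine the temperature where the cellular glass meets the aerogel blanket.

T = -70.3 °C

Series thermal resistances, inner to outer:
  R_conv,in = 1/(4πr²h) = 1/(4π·0.166²·856) = 0.003374 K/W
  R_titanium = (1/0.166 − 1/0.198)/(4πk) = 0.9736/(4π·22.2) = 0.003490 K/W
  R_cellular glass = (1/0.198 − 1/0.445)/(4πk) = 2.803/(4π·0.0663) = 3.365 K/W
  R_aerogel blanket = (1/0.445 − 1/0.573)/(4πk) = 0.5020/(4π·0.0157) = 2.544 K/W
  R_conv,out = 1/(4πr²h) = 1/(4π·0.573²·6.99) = 0.03467 K/W
ΣR = 0.003374 + 0.003490 + 3.365 + 2.544 + 0.03467 = 5.951 K/W
Q = ΔT/ΣR = (-188 °C − 19.7 °C)/5.951 = -34.90 W
From the inner boundary to the cellular glass/aerogel blanket interface, ΣR_partial = 3.372 K/W.
T_interface = T_in − Q·ΣR_partial = -188 °C − (-34.90)(3.372) = -70.3 °C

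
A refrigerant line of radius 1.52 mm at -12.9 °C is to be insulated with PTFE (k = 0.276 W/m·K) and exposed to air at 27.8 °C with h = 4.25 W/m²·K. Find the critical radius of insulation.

For a cylinder, r_cr = k_ins/h = 0.276/4.25 = 0.0649 m = 6.49 cm

r_cr = 6.49 cm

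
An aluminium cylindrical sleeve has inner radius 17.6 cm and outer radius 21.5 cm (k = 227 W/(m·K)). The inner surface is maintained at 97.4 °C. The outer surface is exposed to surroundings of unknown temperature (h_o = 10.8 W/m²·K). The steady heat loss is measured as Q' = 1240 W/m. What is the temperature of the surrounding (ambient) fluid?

T_out = 12.2 °C

Series resistances:
  R'_aluminium = ln(0.215/0.176)/(2πk) = 0.2002/(2π·227) = 1.403×10^-4 m·K/W
  R'_conv,out = 1/(2πr h) = 1/(2π·0.215·10.8) = 0.06854 m·K/W
ΣR = 0.06868 m·K/W
ΔT = Q'·ΣR = 1240 × 0.06868 = 85.16 K
Heat flows outward, so T_out = T_in − ΔT = 97.4 − 85.16 = 12.2 °C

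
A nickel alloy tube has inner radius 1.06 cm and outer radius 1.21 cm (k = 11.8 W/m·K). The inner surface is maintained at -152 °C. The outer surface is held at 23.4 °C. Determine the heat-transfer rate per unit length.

Q' = 98300 W/m

Q' = 2πk·ΔT/ln(r₂/r₁) = 2π × 11.8 × 175.4 / ln(0.0121/0.0106) = 98300 W/m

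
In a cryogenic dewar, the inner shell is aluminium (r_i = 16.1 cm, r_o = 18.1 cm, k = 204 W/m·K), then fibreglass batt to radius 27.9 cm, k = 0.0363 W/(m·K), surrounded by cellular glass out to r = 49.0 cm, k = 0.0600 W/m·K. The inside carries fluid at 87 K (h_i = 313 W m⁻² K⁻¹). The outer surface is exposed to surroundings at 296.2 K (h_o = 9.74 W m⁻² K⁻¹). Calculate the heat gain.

Resistance network (inner→outer):
  R_conv,in = 1/(4πr²h) = 1/(4π·0.161²·313) = 0.009808 K/W
  R_aluminium = (1/0.161 − 1/0.181)/(4πk) = 0.6863/(4π·204) = 2.677×10^-4 K/W
  R_fibreglass batt = (1/0.181 − 1/0.279)/(4πk) = 1.941/(4π·0.0363) = 4.254 K/W
  R_cellular glass = (1/0.279 − 1/0.490)/(4πk) = 1.543/(4π·0.0600) = 2.047 K/W
  R_conv,out = 1/(4πr²h) = 1/(4π·0.490²·9.74) = 0.03403 K/W
ΣR = 0.009808 + 2.677×10^-4 + 4.254 + 2.047 + 0.03403 = 6.345 K/W
Q = ΔT/ΣR = (87 K − 296.2 K)/6.345 = -33.0 W
(Negative Q ⇒ heat flows inward; heat gain = 33.0 W.)

Q = 33.0 W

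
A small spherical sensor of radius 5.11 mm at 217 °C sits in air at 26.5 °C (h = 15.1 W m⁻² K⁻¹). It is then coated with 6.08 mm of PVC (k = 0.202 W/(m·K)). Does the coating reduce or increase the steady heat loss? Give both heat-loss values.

increases: 0.944 → 2.27 W

Critical radius for a sphere: r_cr = 2k/h = 0.0268 m = 2.68 cm.
Outer radius after coating: r₂ = 0.00511 + 0.00608 = 0.01119 m.
Since r₁ < r_cr and r₂ ≤ r_cr, the coating moves toward the maximum at r_cr — heat loss rises.
Bare: R = 1/(4πr₁²h) = 201.8 K/W; Q = 190.5/201.8 = 0.944 W.
Coated: R = R_cond + R_conv = 83.98 K/W; Q = 190.5/83.98 = 2.27 W.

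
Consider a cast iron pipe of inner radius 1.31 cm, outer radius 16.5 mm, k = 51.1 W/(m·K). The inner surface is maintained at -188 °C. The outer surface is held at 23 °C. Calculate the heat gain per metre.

Q' = 2πk·ΔT/ln(r₂/r₁) = 2π × 51.1 × 211 / ln(0.0165/0.0131) = 2.94×10^5 W/m

Q' = 294 kW/m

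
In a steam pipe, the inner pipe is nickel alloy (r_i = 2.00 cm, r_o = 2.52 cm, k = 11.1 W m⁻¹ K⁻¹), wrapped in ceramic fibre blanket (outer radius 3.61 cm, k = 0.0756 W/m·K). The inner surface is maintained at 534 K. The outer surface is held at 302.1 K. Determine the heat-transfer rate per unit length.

Resistance network (inner→outer):
  R'_nickel alloy = ln(0.0252/0.0200)/(2πk) = 0.2311/(2π·11.1) = 0.003314 m·K/W
  R'_ceramic fibre blanket = ln(0.0361/0.0252)/(2πk) = 0.3594/(2π·0.0756) = 0.7567 m·K/W
ΣR = 0.003314 + 0.7567 = 0.7600 m·K/W
Q' = ΔT/ΣR = (534 K − 302.1 K)/0.7600 = 305 W/m

Q' = 305 W/m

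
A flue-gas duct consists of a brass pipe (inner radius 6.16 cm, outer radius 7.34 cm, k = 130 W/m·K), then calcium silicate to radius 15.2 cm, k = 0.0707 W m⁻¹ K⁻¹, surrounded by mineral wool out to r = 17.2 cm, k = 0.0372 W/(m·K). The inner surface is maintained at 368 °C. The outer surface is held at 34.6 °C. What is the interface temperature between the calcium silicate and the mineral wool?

Series thermal resistances, inner to outer:
  R'_brass = ln(0.0734/0.0616)/(2πk) = 0.1753/(2π·130) = 2.146×10^-4 m·K/W
  R'_calcium silicate = ln(0.152/0.0734)/(2πk) = 0.7280/(2π·0.0707) = 1.639 m·K/W
  R'_mineral wool = ln(0.172/0.152)/(2πk) = 0.1236/(2π·0.0372) = 0.5289 m·K/W
ΣR = 2.146×10^-4 + 1.639 + 0.5289 = 2.168 m·K/W
Q' = ΔT/ΣR = (368 °C − 34.6 °C)/2.168 = 153.8 W/m
From the inner boundary to the calcium silicate/mineral wool interface, ΣR_partial = 1.639 m·K/W.
T_interface = T_in − Q'·ΣR_partial = 368 °C − (153.8)(1.639) = 116 °C

T = 116 °C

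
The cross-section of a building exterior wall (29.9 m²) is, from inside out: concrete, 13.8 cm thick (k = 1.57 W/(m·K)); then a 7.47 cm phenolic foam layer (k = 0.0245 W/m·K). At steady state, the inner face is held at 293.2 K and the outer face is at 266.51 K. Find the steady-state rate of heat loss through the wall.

Q = 254 W

Series thermal resistances, inner to outer:
  R_concrete = L/(kA) = 0.138/(1.57·29.9) = 0.002940 K/W
  R_phenolic foam = L/(kA) = 0.0747/(0.0245·29.9) = 0.1020 K/W
ΣR = 0.002940 + 0.1020 = 0.1049 K/W
Q = ΔT/ΣR = (293.2 K − 266.51 K)/0.1049 = 254 W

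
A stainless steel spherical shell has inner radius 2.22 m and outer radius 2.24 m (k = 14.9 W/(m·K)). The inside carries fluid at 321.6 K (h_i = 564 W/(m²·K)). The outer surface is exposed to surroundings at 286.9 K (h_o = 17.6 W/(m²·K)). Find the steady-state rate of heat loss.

Q = 36.5 kW

Treat each layer as a resistance in series:
  R_conv,in = 1/(4πr²h) = 1/(4π·2.22²·564) = 2.863×10^-5 K/W
  R_stainless steel = (1/2.22 − 1/2.24)/(4πk) = 0.004022/(4π·14.9) = 2.148×10^-5 K/W
  R_conv,out = 1/(4πr²h) = 1/(4π·2.24²·17.6) = 9.011×10^-4 K/W
ΣR = 2.863×10^-5 + 2.148×10^-5 + 9.011×10^-4 = 9.512×10^-4 K/W
Q = ΔT/ΣR = (321.6 K − 286.9 K)/9.512×10^-4 = 36500 W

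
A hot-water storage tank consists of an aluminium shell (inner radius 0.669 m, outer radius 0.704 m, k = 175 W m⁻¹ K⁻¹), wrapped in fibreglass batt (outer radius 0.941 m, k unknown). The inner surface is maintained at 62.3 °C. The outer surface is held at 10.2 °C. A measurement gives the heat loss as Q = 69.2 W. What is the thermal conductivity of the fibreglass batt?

ΣR = ΔT/Q = |62.3 − 10.2|/69.2 = 0.7529 K/W
Known resistances:
  R_aluminium = (1/0.669 − 1/0.704)/(4πk) = 0.07431/(4π·175) = 3.379×10^-5 K/W
R_fibreglass batt = ΣR − ΣR_known = 0.7529 − 3.379×10^-5 = 0.7529 K/W
(1/r₁−1/r₂)/(4πk) = 0.7529 ⇒ k = 0.3578/(4π·0.7529) = 0.0378 W/m·K

k = 0.0378 W/m·K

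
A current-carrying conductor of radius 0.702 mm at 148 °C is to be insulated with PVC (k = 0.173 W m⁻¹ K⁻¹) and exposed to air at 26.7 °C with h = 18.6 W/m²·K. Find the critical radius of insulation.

For a cylinder, r_cr = k_ins/h = 0.173/18.6 = 0.00930 m = 0.930 cm

r_cr = 0.930 cm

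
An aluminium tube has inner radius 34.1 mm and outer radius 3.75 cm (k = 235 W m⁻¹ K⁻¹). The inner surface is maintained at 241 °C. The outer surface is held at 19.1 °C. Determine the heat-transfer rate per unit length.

Q' = 3450 kW/m

Q' = 2πk·ΔT/ln(r₂/r₁) = 2π × 235 × 221.9 / ln(0.0375/0.0341) = 3.45×10^6 W/m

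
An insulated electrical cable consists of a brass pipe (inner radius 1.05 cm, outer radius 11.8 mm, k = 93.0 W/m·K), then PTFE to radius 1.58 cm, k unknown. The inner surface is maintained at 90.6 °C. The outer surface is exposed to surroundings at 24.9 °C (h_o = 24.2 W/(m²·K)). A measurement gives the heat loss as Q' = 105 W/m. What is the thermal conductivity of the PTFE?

k = 0.222 W/m·K

ΣR = ΔT/Q' = |90.6 − 24.9|/105 = 0.6257 m·K/W
Known resistances:
  R'_brass = ln(0.0118/0.0105)/(2πk) = 0.1167/(2π·93.0) = 1.998×10^-4 m·K/W
  R'_conv,out = 1/(2πr h) = 1/(2π·0.0158·24.2) = 0.4162 m·K/W
R_PTFE = ΣR − ΣR_known = 0.6257 − 0.4164 = 0.2093 m·K/W
ln(r₂/r₁)/(2πk) = 0.2093 ⇒ k = 0.2919/(2π·0.2093) = 0.222 W/m·K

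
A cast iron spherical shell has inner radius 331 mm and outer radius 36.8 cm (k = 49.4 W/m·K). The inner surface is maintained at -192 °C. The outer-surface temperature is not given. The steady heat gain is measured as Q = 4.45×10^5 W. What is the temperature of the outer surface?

Series resistances:
  R_cast iron = (1/0.331 − 1/0.368)/(4πk) = 0.3038/(4π·49.4) = 4.893×10^-4 K/W
ΣR = 4.893×10^-4 K/W
ΔT = Q·ΣR = 4.45×10^5 × 4.893×10^-4 = 217.7 K
Heat flows inward, so T_out = T_in + ΔT = -192 + 217.7 = 25.7 °C

T_out = 25.7 °C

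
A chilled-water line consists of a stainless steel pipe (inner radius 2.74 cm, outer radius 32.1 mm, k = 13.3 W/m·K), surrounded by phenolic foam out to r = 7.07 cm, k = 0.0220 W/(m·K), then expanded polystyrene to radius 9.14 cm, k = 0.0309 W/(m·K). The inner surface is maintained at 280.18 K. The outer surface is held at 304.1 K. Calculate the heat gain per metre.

Treat each layer as a resistance in series:
  R'_stainless steel = ln(0.0321/0.0274)/(2πk) = 0.1583/(2π·13.3) = 0.001894 m·K/W
  R'_phenolic foam = ln(0.0707/0.0321)/(2πk) = 0.7896/(2π·0.0220) = 5.712 m·K/W
  R'_expanded polystyrene = ln(0.0914/0.0707)/(2πk) = 0.2568/(2π·0.0309) = 1.323 m·K/W
ΣR = 0.001894 + 5.712 + 1.323 = 7.037 m·K/W
Q' = ΔT/ΣR = (280.18 K − 304.1 K)/7.037 = -3.40 W/m
(Negative Q' ⇒ heat flows inward; heat gain = 3.40 W/m.)

Q' = 3.40 W/m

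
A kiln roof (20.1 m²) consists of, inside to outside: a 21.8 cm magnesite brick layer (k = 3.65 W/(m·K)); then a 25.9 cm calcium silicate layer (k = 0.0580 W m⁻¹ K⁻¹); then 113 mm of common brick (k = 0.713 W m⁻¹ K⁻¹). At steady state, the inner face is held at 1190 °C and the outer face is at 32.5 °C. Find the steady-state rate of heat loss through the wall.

Treat each layer as a resistance in series:
  R_magnesite brick = L/(kA) = 0.218/(3.65·20.1) = 0.002971 K/W
  R_calcium silicate = L/(kA) = 0.259/(0.0580·20.1) = 0.2222 K/W
  R_common brick = L/(kA) = 0.113/(0.713·20.1) = 0.007885 K/W
ΣR = 0.002971 + 0.2222 + 0.007885 = 0.2331 K/W
Q = ΔT/ΣR = (1190 °C − 32.5 °C)/0.2331 = 4970 W

Q = 4970 W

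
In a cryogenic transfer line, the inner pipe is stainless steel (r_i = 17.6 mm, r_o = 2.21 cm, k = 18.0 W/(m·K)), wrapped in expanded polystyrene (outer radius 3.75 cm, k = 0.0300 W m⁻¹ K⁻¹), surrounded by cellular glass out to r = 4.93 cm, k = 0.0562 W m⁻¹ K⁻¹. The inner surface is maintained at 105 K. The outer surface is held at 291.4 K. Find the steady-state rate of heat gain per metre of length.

Q' = 52.0 W/m

Resistance network (inner→outer):
  R'_stainless steel = ln(0.0221/0.0176)/(2πk) = 0.2277/(2π·18.0) = 0.002013 m·K/W
  R'_expanded polystyrene = ln(0.0375/0.0221)/(2πk) = 0.5288/(2π·0.0300) = 2.805 m·K/W
  R'_cellular glass = ln(0.0493/0.0375)/(2πk) = 0.2736/(2π·0.0562) = 0.7748 m·K/W
ΣR = 0.002013 + 2.805 + 0.7748 = 3.582 m·K/W
Q' = ΔT/ΣR = (105 K − 291.4 K)/3.582 = -52.0 W/m
(Negative Q' ⇒ heat flows inward; heat gain = 52.0 W/m.)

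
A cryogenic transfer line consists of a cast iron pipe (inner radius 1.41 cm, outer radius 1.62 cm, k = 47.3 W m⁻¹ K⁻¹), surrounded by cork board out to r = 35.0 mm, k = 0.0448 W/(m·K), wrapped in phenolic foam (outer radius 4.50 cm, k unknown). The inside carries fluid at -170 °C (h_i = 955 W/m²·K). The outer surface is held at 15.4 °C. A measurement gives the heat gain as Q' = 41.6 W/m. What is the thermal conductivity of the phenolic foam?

k = 0.0234 W/m·K

ΣR = ΔT/Q' = |-170 − 15.4|/41.6 = 4.457 m·K/W
Known resistances:
  R'_conv,in = 1/(2πr h) = 1/(2π·0.0141·955) = 0.01182 m·K/W
  R'_cast iron = ln(0.0162/0.0141)/(2πk) = 0.1388/(2π·47.3) = 4.672×10^-4 m·K/W
  R'_cork board = ln(0.0350/0.0162)/(2πk) = 0.7703/(2π·0.0448) = 2.737 m·K/W
R_phenolic foam = ΣR − ΣR_known = 4.457 − 2.749 = 1.708 m·K/W
ln(r₂/r₁)/(2πk) = 1.708 ⇒ k = 0.2513/(2π·1.708) = 0.0234 W/m·K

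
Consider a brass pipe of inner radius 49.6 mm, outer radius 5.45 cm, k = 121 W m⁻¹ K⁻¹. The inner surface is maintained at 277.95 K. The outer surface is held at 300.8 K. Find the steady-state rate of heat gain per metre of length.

Q' = 2πk·ΔT/ln(r₂/r₁) = 2π × 121 × 22.85 / ln(0.0545/0.0496) = 1.84×10^5 W/m

Q' = 184 kW/m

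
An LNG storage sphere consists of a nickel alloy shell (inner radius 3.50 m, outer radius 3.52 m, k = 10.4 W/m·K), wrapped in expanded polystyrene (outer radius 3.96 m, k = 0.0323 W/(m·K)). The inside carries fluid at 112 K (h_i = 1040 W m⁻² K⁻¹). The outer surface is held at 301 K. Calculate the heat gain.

Resistance network (inner→outer):
  R_conv,in = 1/(4πr²h) = 1/(4π·3.50²·1040) = 6.246×10^-6 K/W
  R_nickel alloy = (1/3.50 − 1/3.52)/(4πk) = 0.001623/(4π·10.4) = 1.242×10^-5 K/W
  R_expanded polystyrene = (1/3.52 − 1/3.96)/(4πk) = 0.03157/(4π·0.0323) = 0.07777 K/W
ΣR = 6.246×10^-6 + 1.242×10^-5 + 0.07777 = 0.07779 K/W
Q = ΔT/ΣR = (112 K − 301 K)/0.07779 = -2430 W
(Negative Q ⇒ heat flows inward; heat gain = 2430 W.)

Q = 2.43 kW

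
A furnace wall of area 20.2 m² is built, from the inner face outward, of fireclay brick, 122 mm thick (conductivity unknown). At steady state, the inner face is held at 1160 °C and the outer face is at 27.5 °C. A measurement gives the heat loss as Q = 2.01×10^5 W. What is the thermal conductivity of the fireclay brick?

ΣR = ΔT/Q = |1160 − 27.5|/2.01×10^5 = 0.005634 K/W
L/(kA) = 0.005634 ⇒ k = 0.122/(0.005634·20.2) = 1.07 W/m·K

k = 1.07 W/m·K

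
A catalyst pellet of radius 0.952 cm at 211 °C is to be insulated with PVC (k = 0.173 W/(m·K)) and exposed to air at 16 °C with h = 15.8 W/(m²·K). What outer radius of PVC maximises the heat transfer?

r_cr = 2.19 cm

For a sphere, r_cr = 2k_ins/h = 2·0.173/15.8 = 0.0219 m = 2.19 cm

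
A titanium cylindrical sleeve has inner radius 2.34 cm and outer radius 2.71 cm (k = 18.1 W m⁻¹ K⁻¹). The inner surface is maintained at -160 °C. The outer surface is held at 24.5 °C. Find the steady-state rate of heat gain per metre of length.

Q' = 2πk·ΔT/ln(r₂/r₁) = 2π × 18.1 × 184.5 / ln(0.0271/0.0234) = 1.43×10^5 W/m

Q' = 143 kW/m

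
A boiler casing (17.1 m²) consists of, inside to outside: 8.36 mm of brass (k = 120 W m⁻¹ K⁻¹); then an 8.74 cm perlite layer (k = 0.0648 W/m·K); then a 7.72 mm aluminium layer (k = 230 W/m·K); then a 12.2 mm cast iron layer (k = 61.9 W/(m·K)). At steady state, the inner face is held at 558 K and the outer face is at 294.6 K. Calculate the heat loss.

Series thermal resistances, inner to outer:
  R_brass = L/(kA) = 0.00836/(120·17.1) = 4.074×10^-6 K/W
  R_perlite = L/(kA) = 0.0874/(0.0648·17.1) = 0.07888 K/W
  R_aluminium = L/(kA) = 0.00772/(230·17.1) = 1.963×10^-6 K/W
  R_cast iron = L/(kA) = 0.0122/(61.9·17.1) = 1.153×10^-5 K/W
ΣR = 4.074×10^-6 + 0.07888 + 1.963×10^-6 + 1.153×10^-5 = 0.07890 K/W
Q = ΔT/ΣR = (558 K − 294.6 K)/0.07890 = 3340 W

Q = 3.34 kW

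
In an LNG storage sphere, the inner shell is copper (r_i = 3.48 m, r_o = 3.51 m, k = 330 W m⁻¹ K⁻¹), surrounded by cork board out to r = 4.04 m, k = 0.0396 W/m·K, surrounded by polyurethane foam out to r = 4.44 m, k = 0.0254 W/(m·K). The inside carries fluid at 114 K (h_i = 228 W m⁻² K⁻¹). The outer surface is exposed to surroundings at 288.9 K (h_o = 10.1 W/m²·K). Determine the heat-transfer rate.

Resistance network (inner→outer):
  R_conv,in = 1/(4πr²h) = 1/(4π·3.48²·228) = 2.882×10^-5 K/W
  R_copper = (1/3.48 − 1/3.51)/(4πk) = 0.002456/(4π·330) = 5.923×10^-7 K/W
  R_cork board = (1/3.51 − 1/4.04)/(4πk) = 0.03738/(4π·0.0396) = 0.07511 K/W
  R_polyurethane foam = (1/4.04 − 1/4.44)/(4πk) = 0.02230/(4π·0.0254) = 0.06986 K/W
  R_conv,out = 1/(4πr²h) = 1/(4π·4.44²·10.1) = 3.997×10^-4 K/W
ΣR = 2.882×10^-5 + 5.923×10^-7 + 0.07511 + 0.06986 + 3.997×10^-4 = 0.1454 K/W
Q = ΔT/ΣR = (114 K − 288.9 K)/0.1454 = -1200 W
(Negative Q ⇒ heat flows inward; heat gain = 1200 W.)

Q = 1200 W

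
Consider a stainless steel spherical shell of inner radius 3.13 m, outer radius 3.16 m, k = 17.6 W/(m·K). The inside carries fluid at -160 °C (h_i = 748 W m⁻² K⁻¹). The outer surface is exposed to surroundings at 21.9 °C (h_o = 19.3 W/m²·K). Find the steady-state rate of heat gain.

Resistance network (inner→outer):
  R_conv,in = 1/(4πr²h) = 1/(4π·3.13²·748) = 1.086×10^-5 K/W
  R_stainless steel = (1/3.13 − 1/3.16)/(4πk) = 0.003033/(4π·17.6) = 1.371×10^-5 K/W
  R_conv,out = 1/(4πr²h) = 1/(4π·3.16²·19.3) = 4.129×10^-4 K/W
ΣR = 1.086×10^-5 + 1.371×10^-5 + 4.129×10^-4 = 4.375×10^-4 K/W
Q = ΔT/ΣR = (-160 °C − 21.9 °C)/4.375×10^-4 = -4.16×10^5 W
(Negative Q ⇒ heat flows inward; heat gain = 4.16×10^5 W.)

Q = 4.16×10^5 W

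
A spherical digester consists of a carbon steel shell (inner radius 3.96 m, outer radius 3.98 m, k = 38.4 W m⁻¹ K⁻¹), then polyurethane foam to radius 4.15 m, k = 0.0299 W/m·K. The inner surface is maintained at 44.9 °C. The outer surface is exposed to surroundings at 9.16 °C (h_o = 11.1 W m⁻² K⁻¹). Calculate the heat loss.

Q = 1290 W

Treat each layer as a resistance in series:
  R_carbon steel = (1/3.96 − 1/3.98)/(4πk) = 0.001269/(4π·38.4) = 2.630×10^-6 K/W
  R_polyurethane foam = (1/3.98 − 1/4.15)/(4πk) = 0.01029/(4π·0.0299) = 0.02739 K/W
  R_conv,out = 1/(4πr²h) = 1/(4π·4.15²·11.1) = 4.163×10^-4 K/W
ΣR = 2.630×10^-6 + 0.02739 + 4.163×10^-4 = 0.02781 K/W
Q = ΔT/ΣR = (44.9 °C − 9.16 °C)/0.02781 = 1290 W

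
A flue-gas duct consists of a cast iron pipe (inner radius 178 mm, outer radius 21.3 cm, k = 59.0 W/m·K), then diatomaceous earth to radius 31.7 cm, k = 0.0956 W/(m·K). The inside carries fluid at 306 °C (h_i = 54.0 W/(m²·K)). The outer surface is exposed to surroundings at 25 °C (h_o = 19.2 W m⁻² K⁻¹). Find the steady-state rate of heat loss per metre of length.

Treat each layer as a resistance in series:
  R'_conv,in = 1/(2πr h) = 1/(2π·0.178·54.0) = 0.01656 m·K/W
  R'_cast iron = ln(0.213/0.178)/(2πk) = 0.1795/(2π·59.0) = 4.842×10^-4 m·K/W
  R'_diatomaceous earth = ln(0.317/0.213)/(2πk) = 0.3976/(2π·0.0956) = 0.6619 m·K/W
  R'_conv,out = 1/(2πr h) = 1/(2π·0.317·19.2) = 0.02615 m·K/W
ΣR = 0.01656 + 4.842×10^-4 + 0.6619 + 0.02615 = 0.7051 m·K/W
Q' = ΔT/ΣR = (306 °C − 25 °C)/0.7051 = 399 W/m

Q' = 399 W/m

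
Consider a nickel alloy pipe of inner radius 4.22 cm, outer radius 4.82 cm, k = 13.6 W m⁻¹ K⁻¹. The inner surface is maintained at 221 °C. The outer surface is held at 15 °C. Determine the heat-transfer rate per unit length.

Q' = 1.32×10^5 W/m

Q' = 2πk·ΔT/ln(r₂/r₁) = 2π × 13.6 × 206 / ln(0.0482/0.0422) = 1.32×10^5 W/m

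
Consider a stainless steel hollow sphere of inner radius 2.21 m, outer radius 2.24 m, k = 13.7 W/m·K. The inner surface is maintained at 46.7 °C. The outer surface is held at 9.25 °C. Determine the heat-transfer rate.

Q = 4πk·ΔT/(1/r₁ − 1/r₂) = 4π × 13.7 × 37.45 / (1/2.21 − 1/2.24) = 1.06×10^6 W

Q = 1060 kW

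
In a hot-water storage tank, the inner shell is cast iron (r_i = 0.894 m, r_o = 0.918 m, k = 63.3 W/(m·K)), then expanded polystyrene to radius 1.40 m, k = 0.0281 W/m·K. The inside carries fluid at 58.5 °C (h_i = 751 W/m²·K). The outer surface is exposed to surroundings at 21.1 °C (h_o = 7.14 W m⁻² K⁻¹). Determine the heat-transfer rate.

Q = 35.0 W

Series thermal resistances, inner to outer:
  R_conv,in = 1/(4πr²h) = 1/(4π·0.894²·751) = 1.326×10^-4 K/W
  R_cast iron = (1/0.894 − 1/0.918)/(4πk) = 0.02924/(4π·63.3) = 3.676×10^-5 K/W
  R_expanded polystyrene = (1/0.918 − 1/1.40)/(4πk) = 0.3750/(4π·0.0281) = 1.062 K/W
  R_conv,out = 1/(4πr²h) = 1/(4π·1.40²·7.14) = 0.005686 K/W
ΣR = 1.326×10^-4 + 3.676×10^-5 + 1.062 + 0.005686 = 1.068 K/W
Q = ΔT/ΣR = (58.5 °C − 21.1 °C)/1.068 = 35.0 W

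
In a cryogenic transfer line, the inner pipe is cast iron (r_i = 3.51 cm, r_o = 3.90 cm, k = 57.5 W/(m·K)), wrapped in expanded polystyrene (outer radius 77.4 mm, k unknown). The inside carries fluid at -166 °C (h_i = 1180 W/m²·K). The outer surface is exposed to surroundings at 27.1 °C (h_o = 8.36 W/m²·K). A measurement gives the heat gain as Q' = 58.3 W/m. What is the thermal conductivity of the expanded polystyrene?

k = 0.0356 W/m·K

ΣR = ΔT/Q' = |-166 − 27.1|/58.3 = 3.312 m·K/W
Known resistances:
  R'_conv,in = 1/(2πr h) = 1/(2π·0.0351·1180) = 0.003843 m·K/W
  R'_cast iron = ln(0.0390/0.0351)/(2πk) = 0.1054/(2π·57.5) = 2.916×10^-4 m·K/W
  R'_conv,out = 1/(2πr h) = 1/(2π·0.0774·8.36) = 0.2460 m·K/W
R_expanded polystyrene = ΣR − ΣR_known = 3.312 − 0.2501 = 3.062 m·K/W
ln(r₂/r₁)/(2πk) = 3.062 ⇒ k = 0.6854/(2π·3.062) = 0.0356 W/m·K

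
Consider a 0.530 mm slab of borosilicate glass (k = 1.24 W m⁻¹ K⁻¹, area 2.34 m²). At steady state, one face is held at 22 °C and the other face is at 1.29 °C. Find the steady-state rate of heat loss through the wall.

Q = kA·ΔT/L = 1.24 × 2.34 × |22 °C − 1.29 °C| / 5.30×10^-4 = 1.13×10^5 W

Q = 1.13×10^5 W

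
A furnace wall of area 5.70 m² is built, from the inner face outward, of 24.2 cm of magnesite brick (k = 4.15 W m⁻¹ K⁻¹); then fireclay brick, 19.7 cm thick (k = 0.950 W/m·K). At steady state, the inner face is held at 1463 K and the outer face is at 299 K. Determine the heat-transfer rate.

Resistance network (inner→outer):
  R_magnesite brick = L/(kA) = 0.242/(4.15·5.70) = 0.01023 K/W
  R_fireclay brick = L/(kA) = 0.197/(0.950·5.70) = 0.03638 K/W
ΣR = 0.01023 + 0.03638 = 0.04661 K/W
Q = ΔT/ΣR = (1463 K − 299 K)/0.04661 = 25000 W

Q = 25000 W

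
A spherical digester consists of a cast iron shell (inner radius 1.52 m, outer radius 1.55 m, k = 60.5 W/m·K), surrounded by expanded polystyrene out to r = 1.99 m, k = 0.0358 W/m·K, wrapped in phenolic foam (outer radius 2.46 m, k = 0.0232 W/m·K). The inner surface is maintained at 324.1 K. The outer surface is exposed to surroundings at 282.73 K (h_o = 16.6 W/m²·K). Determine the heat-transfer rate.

Q = 63.9 W

Treat each layer as a resistance in series:
  R_cast iron = (1/1.52 − 1/1.55)/(4πk) = 0.01273/(4π·60.5) = 1.675×10^-5 K/W
  R_expanded polystyrene = (1/1.55 − 1/1.99)/(4πk) = 0.1426/(4π·0.0358) = 0.3171 K/W
  R_phenolic foam = (1/1.99 − 1/2.46)/(4πk) = 0.09601/(4π·0.0232) = 0.3293 K/W
  R_conv,out = 1/(4πr²h) = 1/(4π·2.46²·16.6) = 7.922×10^-4 K/W
ΣR = 1.675×10^-5 + 0.3171 + 0.3293 + 7.922×10^-4 = 0.6472 K/W
Q = ΔT/ΣR = (324.1 K − 282.73 K)/0.6472 = 63.9 W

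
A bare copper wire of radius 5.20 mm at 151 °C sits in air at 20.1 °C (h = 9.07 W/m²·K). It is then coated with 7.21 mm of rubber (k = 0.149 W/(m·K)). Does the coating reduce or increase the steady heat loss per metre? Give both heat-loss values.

Critical radius for a cylinder: r_cr = k/h = 0.0164 m = 1.64 cm.
Outer radius after coating: r₂ = 0.00520 + 0.00721 = 0.01241 m.
Since r₁ < r_cr and r₂ ≤ r_cr, the coating moves toward the maximum at r_cr — heat loss rises.
Bare: R = 1/(2πr₁h) = 3.375 m·K/W; Q = 130.9/3.375 = 38.8 W/m.
Coated: R = R_cond + R_conv = 2.343 m·K/W; Q = 130.9/2.343 = 55.9 W/m.

increases: 38.8 → 55.9 W/m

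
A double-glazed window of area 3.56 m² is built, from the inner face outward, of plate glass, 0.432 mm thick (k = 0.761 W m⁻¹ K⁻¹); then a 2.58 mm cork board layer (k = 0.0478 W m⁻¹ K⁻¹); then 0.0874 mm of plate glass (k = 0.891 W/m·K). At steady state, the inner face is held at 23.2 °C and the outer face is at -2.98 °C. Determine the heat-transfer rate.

Series thermal resistances, inner to outer:
  R_plate glass = L/(kA) = 4.32×10^-4/(0.761·3.56) = 1.595×10^-4 K/W
  R_cork board = L/(kA) = 0.00258/(0.0478·3.56) = 0.01516 K/W
  R_plate glass = L/(kA) = 8.74×10^-5/(0.891·3.56) = 2.755×10^-5 K/W
ΣR = 1.595×10^-4 + 0.01516 + 2.755×10^-5 = 0.01535 K/W
Q = ΔT/ΣR = (23.2 °C − -2.98 °C)/0.01535 = 1710 W

Q = 1710 W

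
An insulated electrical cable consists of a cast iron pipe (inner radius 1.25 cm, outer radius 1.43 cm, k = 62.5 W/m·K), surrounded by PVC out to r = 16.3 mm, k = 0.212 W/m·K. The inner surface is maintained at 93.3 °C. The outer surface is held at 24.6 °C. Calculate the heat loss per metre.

Q' = 697 W/m

Resistance network (inner→outer):
  R'_cast iron = ln(0.0143/0.0125)/(2πk) = 0.1345/(2π·62.5) = 3.426×10^-4 m·K/W
  R'_PVC = ln(0.0163/0.0143)/(2πk) = 0.1309/(2π·0.212) = 0.09827 m·K/W
ΣR = 3.426×10^-4 + 0.09827 = 0.09861 m·K/W
Q' = ΔT/ΣR = (93.3 °C − 24.6 °C)/0.09861 = 697 W/m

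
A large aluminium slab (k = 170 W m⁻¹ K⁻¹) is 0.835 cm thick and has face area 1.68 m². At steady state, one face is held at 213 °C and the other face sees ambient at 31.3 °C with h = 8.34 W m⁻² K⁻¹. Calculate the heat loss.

Q = 2.54 kW

Series thermal resistances, inner to outer:
  R_aluminium = L/(kA) = 0.00835/(170·1.68) = 2.924×10^-5 K/W
  R_conv,out = 1/(hA) = 1/(8.34·1.68) = 0.07137 K/W
ΣR = 2.924×10^-5 + 0.07137 = 0.07140 K/W
Q = ΔT/ΣR = (213 °C − 31.3 °C)/0.07140 = 2540 W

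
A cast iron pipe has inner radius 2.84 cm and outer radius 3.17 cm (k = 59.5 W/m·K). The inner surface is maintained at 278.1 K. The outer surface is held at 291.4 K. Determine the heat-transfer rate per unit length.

Q' = 2πk·ΔT/ln(r₂/r₁) = 2π × 59.5 × 13.3 / ln(0.0317/0.0284) = 45200 W/m

Q' = 45200 W/m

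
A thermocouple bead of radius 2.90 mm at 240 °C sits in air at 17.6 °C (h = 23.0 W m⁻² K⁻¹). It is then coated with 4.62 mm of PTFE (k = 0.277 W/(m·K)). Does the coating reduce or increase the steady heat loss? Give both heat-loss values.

Critical radius for a sphere: r_cr = 2k/h = 0.0241 m = 2.41 cm.
Outer radius after coating: r₂ = 0.00290 + 0.00462 = 0.00752 m.
Since r₁ < r_cr and r₂ ≤ r_cr, the coating moves toward the maximum at r_cr — heat loss rises.
Bare: R = 1/(4πr₁²h) = 411.4 K/W; Q = 222.4/411.4 = 0.541 W.
Coated: R = R_cond + R_conv = 122.0 K/W; Q = 222.4/122.0 = 1.82 W.

increases: 0.541 → 1.82 W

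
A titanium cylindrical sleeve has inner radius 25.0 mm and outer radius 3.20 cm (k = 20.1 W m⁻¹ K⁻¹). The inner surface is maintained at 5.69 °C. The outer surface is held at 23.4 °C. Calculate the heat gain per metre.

Q' = 2πk·ΔT/ln(r₂/r₁) = 2π × 20.1 × 17.71 / ln(0.0320/0.0250) = 9060 W/m

Q' = 9060 W/m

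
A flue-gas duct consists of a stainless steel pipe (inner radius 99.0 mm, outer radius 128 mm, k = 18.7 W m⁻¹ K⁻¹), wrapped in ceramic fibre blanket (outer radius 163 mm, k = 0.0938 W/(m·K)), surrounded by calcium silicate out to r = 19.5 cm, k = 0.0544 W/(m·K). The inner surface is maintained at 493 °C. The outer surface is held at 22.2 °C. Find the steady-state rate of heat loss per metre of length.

Resistance network (inner→outer):
  R'_stainless steel = ln(0.128/0.0990)/(2πk) = 0.2569/(2π·18.7) = 0.002187 m·K/W
  R'_ceramic fibre blanket = ln(0.163/0.128)/(2πk) = 0.2417/(2π·0.0938) = 0.4101 m·K/W
  R'_calcium silicate = ln(0.195/0.163)/(2πk) = 0.1792/(2π·0.0544) = 0.5244 m·K/W
ΣR = 0.002187 + 0.4101 + 0.5244 = 0.9367 m·K/W
Q' = ΔT/ΣR = (493 °C − 22.2 °C)/0.9367 = 503 W/m

Q' = 503 W/m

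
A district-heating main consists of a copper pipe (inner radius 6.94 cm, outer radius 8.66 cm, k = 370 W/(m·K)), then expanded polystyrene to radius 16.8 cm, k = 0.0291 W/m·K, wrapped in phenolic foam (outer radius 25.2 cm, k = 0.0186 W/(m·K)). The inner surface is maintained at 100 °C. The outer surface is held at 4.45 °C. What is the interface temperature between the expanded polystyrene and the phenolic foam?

Series thermal resistances, inner to outer:
  R'_copper = ln(0.0866/0.0694)/(2πk) = 0.2214/(2π·370) = 9.524×10^-5 m·K/W
  R'_expanded polystyrene = ln(0.168/0.0866)/(2πk) = 0.6627/(2π·0.0291) = 3.624 m·K/W
  R'_phenolic foam = ln(0.252/0.168)/(2πk) = 0.4055/(2π·0.0186) = 3.469 m·K/W
ΣR = 9.524×10^-5 + 3.624 + 3.469 = 7.093 m·K/W
Q' = ΔT/ΣR = (100 °C − 4.45 °C)/7.093 = 13.47 W/m
From the inner boundary to the expanded polystyrene/phenolic foam interface, ΣR_partial = 3.624 m·K/W.
T_interface = T_in − Q'·ΣR_partial = 100 °C − (13.47)(3.624) = 51.2 °C

T = 51.2 °C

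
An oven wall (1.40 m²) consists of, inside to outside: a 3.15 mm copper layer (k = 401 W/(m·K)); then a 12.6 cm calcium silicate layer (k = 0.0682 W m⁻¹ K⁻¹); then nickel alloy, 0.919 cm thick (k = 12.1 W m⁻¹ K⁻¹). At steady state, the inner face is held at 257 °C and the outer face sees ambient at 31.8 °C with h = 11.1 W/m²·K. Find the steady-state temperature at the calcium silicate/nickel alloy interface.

T = 42.4 °C

Treat each layer as a resistance in series:
  R_copper = L/(kA) = 0.00315/(401·1.40) = 5.611×10^-6 K/W
  R_calcium silicate = L/(kA) = 0.126/(0.0682·1.40) = 1.320 K/W
  R_nickel alloy = L/(kA) = 0.00919/(12.1·1.40) = 5.425×10^-4 K/W
  R_conv,out = 1/(hA) = 1/(11.1·1.40) = 0.06435 K/W
ΣR = 5.611×10^-6 + 1.320 + 5.425×10^-4 + 0.06435 = 1.385 K/W
Q = ΔT/ΣR = (257 °C − 31.8 °C)/1.385 = 162.6 W
From the inner boundary to the calcium silicate/nickel alloy interface, ΣR_partial = 1.320 K/W.
T_interface = T_in − Q·ΣR_partial = 257 °C − (162.6)(1.320) = 42.4 °C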